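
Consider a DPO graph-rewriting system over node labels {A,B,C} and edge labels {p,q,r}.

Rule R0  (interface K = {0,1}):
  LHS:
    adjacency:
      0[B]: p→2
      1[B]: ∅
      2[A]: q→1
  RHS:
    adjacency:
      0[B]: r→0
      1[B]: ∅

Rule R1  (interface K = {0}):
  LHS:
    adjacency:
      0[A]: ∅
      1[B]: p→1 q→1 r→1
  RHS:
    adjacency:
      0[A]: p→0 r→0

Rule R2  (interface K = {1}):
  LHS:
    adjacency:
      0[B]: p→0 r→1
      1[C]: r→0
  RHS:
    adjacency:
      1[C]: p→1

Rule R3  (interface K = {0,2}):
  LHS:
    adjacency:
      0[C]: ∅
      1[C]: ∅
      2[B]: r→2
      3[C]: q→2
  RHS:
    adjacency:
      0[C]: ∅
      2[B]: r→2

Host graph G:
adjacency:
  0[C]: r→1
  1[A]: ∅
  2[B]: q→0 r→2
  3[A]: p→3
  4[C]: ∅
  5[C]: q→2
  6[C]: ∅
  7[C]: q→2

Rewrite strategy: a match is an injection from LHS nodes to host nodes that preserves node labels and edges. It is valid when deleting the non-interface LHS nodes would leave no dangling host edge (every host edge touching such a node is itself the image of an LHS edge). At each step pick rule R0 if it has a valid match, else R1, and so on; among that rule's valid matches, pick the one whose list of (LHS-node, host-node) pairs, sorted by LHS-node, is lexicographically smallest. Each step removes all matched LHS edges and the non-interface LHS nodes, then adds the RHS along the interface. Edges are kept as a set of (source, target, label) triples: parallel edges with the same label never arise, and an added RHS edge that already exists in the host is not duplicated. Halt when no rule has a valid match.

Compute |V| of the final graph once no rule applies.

[0] host  ⇒  8 nodes, 6 edges  {0-r->1 2-q->0 2-r->2 3-p->3 5-q->2 7-q->2}
[1] R3 @ {0↦0, 1↦4, 2↦2, 3↦5}  ⇒  6 nodes, 5 edges  {0-r->1 2-q->0 2-r->2 3-p->3 7-q->2}
[2] R3 @ {0↦0, 1↦6, 2↦2, 3↦7}  ⇒  4 nodes, 4 edges  {0-r->1 2-q->0 2-r->2 3-p->3}
normal form: no rule applies after step 2
NF nodes: {0:C, 1:A, 2:B, 3:A}

Answer: 4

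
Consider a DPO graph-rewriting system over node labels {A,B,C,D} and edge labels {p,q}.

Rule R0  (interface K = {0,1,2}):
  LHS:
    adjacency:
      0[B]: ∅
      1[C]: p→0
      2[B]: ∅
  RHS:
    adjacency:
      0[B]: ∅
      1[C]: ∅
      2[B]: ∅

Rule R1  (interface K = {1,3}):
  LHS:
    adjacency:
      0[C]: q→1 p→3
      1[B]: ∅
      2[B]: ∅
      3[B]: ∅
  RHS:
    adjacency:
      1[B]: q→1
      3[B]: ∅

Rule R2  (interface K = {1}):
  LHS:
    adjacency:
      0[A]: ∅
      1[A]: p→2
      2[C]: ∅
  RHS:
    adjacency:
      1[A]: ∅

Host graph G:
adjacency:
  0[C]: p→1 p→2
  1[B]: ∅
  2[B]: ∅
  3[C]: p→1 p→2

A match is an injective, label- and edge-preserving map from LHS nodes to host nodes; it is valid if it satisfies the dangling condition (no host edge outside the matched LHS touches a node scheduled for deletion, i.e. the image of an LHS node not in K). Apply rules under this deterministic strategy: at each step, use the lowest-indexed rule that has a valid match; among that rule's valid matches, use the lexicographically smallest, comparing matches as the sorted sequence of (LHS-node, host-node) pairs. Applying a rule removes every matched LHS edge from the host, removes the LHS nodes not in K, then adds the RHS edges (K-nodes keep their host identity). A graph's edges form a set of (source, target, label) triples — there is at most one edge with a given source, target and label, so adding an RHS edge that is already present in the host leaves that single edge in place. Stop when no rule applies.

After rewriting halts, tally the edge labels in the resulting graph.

initial: |V|=4 |E|=4  E = 0-p->1 0-p->2 3-p->1 3-p->2
step 1: apply R0 at {0↦1, 1↦0, 2↦2}  → |V|=4 |E|=3  E = 0-p->2 3-p->1 3-p->2
step 2: apply R0 at {0↦1, 1↦3, 2↦2}  → |V|=4 |E|=2  E = 0-p->2 3-p->2
step 3: apply R0 at {0↦2, 1↦0, 2↦1}  → |V|=4 |E|=1  E = 3-p->2
step 4: apply R0 at {0↦2, 1↦3, 2↦1}  → |V|=4 |E|=0  E = ∅
final graph: no rule applies after step 4
NF edges: []

Answer: (no edges)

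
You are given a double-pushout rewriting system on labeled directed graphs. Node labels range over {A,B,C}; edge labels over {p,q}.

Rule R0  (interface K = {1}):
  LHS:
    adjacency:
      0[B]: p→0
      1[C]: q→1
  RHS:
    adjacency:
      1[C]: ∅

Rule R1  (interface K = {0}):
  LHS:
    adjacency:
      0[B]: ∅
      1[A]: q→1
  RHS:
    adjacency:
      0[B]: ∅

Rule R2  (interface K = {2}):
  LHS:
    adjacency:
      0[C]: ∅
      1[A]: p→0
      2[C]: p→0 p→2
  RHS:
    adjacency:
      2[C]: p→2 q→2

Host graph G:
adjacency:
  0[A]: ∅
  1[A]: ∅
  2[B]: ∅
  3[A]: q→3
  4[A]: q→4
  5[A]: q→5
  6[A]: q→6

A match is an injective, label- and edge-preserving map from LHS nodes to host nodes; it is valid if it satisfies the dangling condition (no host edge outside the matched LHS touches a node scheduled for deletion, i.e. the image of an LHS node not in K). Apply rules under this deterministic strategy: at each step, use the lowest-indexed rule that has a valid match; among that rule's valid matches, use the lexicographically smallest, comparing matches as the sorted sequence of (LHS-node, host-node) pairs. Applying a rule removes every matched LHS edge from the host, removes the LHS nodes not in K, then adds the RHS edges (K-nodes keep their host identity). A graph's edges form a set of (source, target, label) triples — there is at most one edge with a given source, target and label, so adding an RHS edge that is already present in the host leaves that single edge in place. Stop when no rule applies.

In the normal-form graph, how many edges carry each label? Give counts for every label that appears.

start.  V:7 E:4  edges: 3-q->3 4-q->4 5-q->5 6-q->6
1. fire R1 via {0↦2, 1↦3}  →  V:6 E:3  edges: 4-q->4 5-q->5 6-q->6
2. fire R1 via {0↦2, 1↦4}  →  V:5 E:2  edges: 5-q->5 6-q->6
3. fire R1 via {0↦2, 1↦5}  →  V:4 E:1  edges: 6-q->6
4. fire R1 via {0↦2, 1↦6}  →  V:3 E:0  edges: ∅
normal form: no rule applies after step 4
NF edges: []

Answer: (no edges)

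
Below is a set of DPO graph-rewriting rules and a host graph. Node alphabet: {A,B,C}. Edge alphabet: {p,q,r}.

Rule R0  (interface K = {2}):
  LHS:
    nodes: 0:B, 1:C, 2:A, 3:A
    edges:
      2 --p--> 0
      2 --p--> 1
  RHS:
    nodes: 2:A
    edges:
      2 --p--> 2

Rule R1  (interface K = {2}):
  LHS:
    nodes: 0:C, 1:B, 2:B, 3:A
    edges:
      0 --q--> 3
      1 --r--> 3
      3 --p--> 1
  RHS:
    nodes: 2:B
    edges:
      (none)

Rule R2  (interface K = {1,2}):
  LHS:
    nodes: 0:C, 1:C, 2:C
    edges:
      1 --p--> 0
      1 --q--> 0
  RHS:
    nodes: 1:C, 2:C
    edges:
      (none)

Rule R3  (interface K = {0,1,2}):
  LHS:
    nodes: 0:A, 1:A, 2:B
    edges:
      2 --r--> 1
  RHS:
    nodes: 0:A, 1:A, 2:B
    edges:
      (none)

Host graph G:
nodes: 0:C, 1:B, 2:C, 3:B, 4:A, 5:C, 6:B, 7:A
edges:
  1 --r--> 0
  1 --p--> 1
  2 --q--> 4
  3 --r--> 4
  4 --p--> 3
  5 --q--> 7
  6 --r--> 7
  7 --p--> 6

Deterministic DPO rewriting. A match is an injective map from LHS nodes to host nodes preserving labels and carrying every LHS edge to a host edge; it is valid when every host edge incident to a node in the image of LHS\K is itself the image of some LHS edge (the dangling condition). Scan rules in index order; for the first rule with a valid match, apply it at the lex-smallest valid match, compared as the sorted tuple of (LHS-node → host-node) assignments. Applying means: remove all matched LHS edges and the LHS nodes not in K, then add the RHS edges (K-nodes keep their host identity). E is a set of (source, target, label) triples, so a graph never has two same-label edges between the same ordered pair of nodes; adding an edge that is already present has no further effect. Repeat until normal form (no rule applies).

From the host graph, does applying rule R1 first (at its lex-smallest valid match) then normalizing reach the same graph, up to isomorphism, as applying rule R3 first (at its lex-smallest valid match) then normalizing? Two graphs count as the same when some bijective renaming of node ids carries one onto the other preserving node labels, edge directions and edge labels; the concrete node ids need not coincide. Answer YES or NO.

branch R1-first: apply at {0↦2, 1↦3, 2↦1, 3↦4} → |E|=5, then 1 more step(s) → NF |V|=2 |E|=2 V={0:C, 1:B} E=1-r->0 1-p->1
branch R3-first: apply at {0↦4, 1↦7, 2↦6} → |E|=7, then 1 more step(s) → NF |V|=5 |E|=4 V={0:C, 1:B, 5:C, 6:B, 7:A} E=1-r->0 1-p->1 5-q->7 7-p->6
graphs not isomorphic

Answer: NO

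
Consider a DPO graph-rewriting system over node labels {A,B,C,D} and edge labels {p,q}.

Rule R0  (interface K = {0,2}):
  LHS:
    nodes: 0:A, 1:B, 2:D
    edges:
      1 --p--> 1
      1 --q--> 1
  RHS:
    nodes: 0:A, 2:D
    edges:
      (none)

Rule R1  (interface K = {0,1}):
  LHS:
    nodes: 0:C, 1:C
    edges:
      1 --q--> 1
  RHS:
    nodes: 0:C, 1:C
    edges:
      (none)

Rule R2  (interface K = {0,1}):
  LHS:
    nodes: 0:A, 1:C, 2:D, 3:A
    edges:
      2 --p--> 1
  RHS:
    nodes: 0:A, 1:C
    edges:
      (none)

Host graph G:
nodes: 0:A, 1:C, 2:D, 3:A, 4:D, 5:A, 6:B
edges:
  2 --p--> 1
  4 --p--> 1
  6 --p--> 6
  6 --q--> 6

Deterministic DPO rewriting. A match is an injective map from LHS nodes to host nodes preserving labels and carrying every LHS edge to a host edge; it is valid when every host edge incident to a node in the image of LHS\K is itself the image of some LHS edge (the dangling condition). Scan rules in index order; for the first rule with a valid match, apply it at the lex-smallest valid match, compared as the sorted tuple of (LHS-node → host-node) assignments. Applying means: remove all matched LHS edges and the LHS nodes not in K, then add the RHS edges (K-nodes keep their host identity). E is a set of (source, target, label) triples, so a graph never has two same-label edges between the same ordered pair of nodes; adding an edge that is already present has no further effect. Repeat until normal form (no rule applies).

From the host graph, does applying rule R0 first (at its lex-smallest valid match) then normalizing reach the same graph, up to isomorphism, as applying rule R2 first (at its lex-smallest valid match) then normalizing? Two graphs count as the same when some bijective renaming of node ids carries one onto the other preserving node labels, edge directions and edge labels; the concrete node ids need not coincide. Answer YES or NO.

branch R0-first: apply at {0↦0, 1↦6, 2↦2} → |E|=2, then 2 more step(s) → NF |V|=2 |E|=0 V={0:A, 1:C} E=∅
branch R2-first: apply at {0↦0, 1↦1, 2↦2, 3↦3} → |E|=3, then 2 more step(s) → NF |V|=2 |E|=0 V={0:A, 1:C} E=∅
graphs isomorphic (equal up to label-preserving node renaming)

Answer: YES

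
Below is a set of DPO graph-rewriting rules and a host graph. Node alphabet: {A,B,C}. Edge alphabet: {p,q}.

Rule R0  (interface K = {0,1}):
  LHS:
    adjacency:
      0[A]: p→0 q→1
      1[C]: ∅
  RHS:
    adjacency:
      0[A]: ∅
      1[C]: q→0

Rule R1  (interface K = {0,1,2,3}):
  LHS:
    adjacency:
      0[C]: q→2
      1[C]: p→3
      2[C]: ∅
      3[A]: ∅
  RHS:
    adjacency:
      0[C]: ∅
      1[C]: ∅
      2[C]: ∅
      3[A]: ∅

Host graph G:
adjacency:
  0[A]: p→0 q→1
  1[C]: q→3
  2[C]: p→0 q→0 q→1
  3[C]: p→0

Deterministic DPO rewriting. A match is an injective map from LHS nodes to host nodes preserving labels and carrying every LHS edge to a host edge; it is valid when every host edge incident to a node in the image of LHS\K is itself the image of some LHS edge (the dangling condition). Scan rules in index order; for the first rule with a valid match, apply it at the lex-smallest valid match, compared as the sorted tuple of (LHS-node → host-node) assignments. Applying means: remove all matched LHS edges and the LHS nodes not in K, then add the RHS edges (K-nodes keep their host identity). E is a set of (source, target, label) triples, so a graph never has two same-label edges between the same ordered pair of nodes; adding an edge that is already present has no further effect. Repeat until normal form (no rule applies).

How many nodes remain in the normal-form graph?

initial: |V|=4 |E|=7  E = 0-p->0 0-q->1 1-q->3 2-p->0 2-q->0 2-q->1 3-p->0
step 1: apply R0 at {0↦0, 1↦1}  → |V|=4 |E|=6  E = 1-q->0 1-q->3 2-p->0 2-q->0 2-q->1 3-p->0
step 2: apply R1 at {0↦1, 1↦2, 2↦3, 3↦0}  → |V|=4 |E|=4  E = 1-q->0 2-q->0 2-q->1 3-p->0
step 3: apply R1 at {0↦2, 1↦3, 2↦1, 3↦0}  → |V|=4 |E|=2  E = 1-q->0 2-q->0
halt: no rule applies after step 3
NF nodes: {0:A, 1:C, 2:C, 3:C}

Answer: 4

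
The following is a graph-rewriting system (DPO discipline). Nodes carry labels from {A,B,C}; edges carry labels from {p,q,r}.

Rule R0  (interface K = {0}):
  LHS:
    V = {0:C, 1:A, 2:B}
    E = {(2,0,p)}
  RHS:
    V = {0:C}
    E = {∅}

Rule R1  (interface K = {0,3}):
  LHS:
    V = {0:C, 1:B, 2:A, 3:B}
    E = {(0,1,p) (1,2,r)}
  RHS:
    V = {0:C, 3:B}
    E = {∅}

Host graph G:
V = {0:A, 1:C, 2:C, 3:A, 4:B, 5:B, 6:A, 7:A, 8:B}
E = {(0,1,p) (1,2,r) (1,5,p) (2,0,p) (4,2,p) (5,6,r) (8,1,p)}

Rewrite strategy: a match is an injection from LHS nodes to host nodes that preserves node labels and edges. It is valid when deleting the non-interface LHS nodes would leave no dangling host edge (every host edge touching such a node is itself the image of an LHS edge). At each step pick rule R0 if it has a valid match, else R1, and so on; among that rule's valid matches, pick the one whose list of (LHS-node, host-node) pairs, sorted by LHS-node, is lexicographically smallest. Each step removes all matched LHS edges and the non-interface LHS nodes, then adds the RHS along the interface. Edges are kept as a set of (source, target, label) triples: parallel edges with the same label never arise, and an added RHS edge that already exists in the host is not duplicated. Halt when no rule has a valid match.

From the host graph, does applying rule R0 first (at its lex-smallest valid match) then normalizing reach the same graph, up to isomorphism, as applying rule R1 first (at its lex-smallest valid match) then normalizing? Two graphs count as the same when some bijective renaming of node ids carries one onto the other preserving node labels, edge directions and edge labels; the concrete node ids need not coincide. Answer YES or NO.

Answer: NO

Rewrite trace:
branch R0-first: apply at {0↦1, 1↦3, 2↦8} → |E|=6, then 1 more step(s) → NF |V|=5 |E|=5 V={0:A, 1:C, 2:C, 5:B, 6:A} E=0-p->1 1-r->2 1-p->5 2-p->0 5-r->6
branch R1-first: apply at {0↦1, 1↦5, 2↦6, 3↦4} → |E|=5, then 2 more step(s) → NF |V|=3 |E|=3 V={0:A, 1:C, 2:C} E=0-p->1 1-r->2 2-p->0
graphs not isomorphic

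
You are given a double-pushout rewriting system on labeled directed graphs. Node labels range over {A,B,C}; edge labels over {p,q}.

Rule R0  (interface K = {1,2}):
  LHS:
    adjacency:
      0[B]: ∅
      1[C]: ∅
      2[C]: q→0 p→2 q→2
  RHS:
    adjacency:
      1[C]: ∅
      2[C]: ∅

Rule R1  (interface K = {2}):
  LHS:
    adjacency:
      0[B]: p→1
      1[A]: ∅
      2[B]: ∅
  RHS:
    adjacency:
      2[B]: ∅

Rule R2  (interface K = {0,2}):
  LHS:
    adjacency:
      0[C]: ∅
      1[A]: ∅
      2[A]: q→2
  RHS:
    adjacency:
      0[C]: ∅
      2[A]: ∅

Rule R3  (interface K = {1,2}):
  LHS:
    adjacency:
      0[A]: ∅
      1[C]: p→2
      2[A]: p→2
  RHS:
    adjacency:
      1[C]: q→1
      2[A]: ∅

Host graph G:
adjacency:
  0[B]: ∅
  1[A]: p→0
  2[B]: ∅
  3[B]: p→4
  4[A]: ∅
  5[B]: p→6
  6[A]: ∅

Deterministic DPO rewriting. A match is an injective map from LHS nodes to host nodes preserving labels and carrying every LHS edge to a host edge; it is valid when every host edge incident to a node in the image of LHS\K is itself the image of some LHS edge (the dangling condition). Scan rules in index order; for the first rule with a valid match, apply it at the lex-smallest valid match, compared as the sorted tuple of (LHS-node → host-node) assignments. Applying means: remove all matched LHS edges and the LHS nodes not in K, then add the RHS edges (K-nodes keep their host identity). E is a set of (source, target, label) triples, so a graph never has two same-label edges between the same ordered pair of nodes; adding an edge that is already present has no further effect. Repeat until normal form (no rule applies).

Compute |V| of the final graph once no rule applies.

[0] host  ⇒  7 nodes, 3 edges  {1-p->0 3-p->4 5-p->6}
[1] R1 @ {0↦3, 1↦4, 2↦0}  ⇒  5 nodes, 2 edges  {1-p->0 5-p->6}
[2] R1 @ {0↦5, 1↦6, 2↦0}  ⇒  3 nodes, 1 edges  {1-p->0}
final graph: no rule applies after step 2
NF nodes: {0:B, 1:A, 2:B}

Answer: 3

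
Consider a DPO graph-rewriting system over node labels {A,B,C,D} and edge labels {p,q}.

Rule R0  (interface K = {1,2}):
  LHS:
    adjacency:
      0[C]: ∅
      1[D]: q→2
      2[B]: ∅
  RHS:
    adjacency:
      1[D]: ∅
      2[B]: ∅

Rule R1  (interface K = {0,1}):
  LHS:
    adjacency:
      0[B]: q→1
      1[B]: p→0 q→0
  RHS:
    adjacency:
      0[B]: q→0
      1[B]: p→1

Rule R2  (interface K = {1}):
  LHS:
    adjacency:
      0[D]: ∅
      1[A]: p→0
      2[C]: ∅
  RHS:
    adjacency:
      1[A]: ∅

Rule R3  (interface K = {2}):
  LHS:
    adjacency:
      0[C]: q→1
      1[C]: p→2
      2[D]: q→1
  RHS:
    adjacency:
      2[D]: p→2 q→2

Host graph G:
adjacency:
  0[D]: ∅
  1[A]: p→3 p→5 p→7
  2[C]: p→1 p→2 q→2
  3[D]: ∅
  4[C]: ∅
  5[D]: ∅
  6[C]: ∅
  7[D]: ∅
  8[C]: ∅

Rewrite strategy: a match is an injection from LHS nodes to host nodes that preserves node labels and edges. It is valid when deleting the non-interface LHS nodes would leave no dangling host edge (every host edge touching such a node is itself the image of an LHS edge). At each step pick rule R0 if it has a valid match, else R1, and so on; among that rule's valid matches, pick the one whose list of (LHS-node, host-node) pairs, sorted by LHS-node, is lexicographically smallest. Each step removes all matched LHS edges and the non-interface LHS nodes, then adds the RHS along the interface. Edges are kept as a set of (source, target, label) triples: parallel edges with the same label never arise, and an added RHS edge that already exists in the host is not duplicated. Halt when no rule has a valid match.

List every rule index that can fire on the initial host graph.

Answer: [R2]

Rewrite trace:
R0: no valid match — LHS pattern not found
R1: no valid match — LHS pattern not found
R2: 9 valid matches — {0↦3, 1↦1, 2↦4}, {0↦3, 1↦1, 2↦6}, {0↦3, 1↦1, 2↦8} (+6 more)
R3: no valid match — LHS pattern not found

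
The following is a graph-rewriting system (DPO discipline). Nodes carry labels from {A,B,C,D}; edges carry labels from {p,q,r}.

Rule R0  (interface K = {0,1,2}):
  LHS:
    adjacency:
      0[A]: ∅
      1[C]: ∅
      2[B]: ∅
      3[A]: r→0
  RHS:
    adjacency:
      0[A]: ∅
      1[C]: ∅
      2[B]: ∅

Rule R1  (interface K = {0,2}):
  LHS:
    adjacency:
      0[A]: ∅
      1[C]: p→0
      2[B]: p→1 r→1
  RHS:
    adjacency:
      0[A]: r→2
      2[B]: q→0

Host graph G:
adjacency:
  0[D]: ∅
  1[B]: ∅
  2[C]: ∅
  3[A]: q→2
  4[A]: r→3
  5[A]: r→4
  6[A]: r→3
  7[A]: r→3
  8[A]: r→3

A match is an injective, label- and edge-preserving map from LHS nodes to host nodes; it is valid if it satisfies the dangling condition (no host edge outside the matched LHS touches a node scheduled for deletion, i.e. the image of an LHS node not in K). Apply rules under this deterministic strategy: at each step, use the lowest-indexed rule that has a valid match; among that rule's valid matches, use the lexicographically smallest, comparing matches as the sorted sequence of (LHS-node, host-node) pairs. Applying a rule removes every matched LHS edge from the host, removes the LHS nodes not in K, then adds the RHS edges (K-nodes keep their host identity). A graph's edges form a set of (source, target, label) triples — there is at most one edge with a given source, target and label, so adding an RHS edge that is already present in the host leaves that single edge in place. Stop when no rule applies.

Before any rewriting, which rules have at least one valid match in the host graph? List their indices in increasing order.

Answer: [R0]

Derivation:
R0: 4 valid matches — {0↦3, 1↦2, 2↦1, 3↦6}, {0↦3, 1↦2, 2↦1, 3↦7}, {0↦3, 1↦2, 2↦1, 3↦8} (+1 more)
R1: no valid match — LHS pattern not found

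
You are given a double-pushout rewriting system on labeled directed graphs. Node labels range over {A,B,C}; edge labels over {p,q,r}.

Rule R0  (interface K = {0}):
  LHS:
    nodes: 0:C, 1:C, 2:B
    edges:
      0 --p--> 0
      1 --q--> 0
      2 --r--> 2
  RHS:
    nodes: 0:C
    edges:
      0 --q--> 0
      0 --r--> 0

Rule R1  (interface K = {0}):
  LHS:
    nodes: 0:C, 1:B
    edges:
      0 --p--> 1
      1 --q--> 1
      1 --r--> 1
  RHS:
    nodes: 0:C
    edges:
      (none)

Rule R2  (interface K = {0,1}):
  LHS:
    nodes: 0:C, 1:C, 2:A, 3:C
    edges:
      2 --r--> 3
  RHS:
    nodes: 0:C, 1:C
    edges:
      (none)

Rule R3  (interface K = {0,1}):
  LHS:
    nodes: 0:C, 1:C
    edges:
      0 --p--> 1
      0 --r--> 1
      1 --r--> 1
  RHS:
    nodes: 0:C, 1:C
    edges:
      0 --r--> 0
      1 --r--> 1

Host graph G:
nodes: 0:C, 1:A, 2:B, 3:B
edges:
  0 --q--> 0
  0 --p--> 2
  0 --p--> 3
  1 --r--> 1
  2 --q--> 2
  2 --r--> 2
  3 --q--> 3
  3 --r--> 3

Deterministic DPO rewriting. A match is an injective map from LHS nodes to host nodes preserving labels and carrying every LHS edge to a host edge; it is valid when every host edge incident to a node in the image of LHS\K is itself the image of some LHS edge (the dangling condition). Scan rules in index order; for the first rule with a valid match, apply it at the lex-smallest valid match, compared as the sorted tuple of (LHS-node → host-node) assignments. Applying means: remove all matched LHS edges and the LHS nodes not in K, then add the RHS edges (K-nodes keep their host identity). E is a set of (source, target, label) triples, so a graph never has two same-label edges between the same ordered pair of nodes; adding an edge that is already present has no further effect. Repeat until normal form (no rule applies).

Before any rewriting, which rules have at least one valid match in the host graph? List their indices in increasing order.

R0: no valid match — LHS pattern not found
R1: 2 valid matches — {0↦0, 1↦2}, {0↦0, 1↦3}
R2: no valid match — LHS pattern not found
R3: no valid match — LHS pattern not found

Answer: [R1]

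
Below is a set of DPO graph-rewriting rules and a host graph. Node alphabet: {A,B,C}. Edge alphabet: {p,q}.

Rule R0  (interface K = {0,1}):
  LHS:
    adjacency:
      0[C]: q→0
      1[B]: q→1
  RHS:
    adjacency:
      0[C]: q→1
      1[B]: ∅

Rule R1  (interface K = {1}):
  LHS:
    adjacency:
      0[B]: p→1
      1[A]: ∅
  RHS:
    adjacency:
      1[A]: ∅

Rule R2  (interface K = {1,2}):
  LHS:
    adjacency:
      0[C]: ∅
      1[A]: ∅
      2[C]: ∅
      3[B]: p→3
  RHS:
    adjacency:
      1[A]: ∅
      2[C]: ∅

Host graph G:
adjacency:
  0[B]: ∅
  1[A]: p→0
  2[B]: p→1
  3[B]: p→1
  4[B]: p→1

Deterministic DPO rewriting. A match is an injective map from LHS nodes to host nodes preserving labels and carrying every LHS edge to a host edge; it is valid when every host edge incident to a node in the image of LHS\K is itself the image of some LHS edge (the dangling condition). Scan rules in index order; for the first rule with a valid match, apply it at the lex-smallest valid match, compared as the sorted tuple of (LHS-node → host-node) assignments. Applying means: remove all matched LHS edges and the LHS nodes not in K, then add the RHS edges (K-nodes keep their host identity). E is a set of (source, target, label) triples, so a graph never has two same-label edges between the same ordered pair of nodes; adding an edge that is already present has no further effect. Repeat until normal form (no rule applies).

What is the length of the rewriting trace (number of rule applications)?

Answer: 3

Rewrite trace:
[0] host  ⇒  5 nodes, 4 edges  {1-p->0 2-p->1 3-p->1 4-p->1}
[1] R1 @ {0↦2, 1↦1}  ⇒  4 nodes, 3 edges  {1-p->0 3-p->1 4-p->1}
[2] R1 @ {0↦3, 1↦1}  ⇒  3 nodes, 2 edges  {1-p->0 4-p->1}
[3] R1 @ {0↦4, 1↦1}  ⇒  2 nodes, 1 edges  {1-p->0}
normal form: no rule applies after step 3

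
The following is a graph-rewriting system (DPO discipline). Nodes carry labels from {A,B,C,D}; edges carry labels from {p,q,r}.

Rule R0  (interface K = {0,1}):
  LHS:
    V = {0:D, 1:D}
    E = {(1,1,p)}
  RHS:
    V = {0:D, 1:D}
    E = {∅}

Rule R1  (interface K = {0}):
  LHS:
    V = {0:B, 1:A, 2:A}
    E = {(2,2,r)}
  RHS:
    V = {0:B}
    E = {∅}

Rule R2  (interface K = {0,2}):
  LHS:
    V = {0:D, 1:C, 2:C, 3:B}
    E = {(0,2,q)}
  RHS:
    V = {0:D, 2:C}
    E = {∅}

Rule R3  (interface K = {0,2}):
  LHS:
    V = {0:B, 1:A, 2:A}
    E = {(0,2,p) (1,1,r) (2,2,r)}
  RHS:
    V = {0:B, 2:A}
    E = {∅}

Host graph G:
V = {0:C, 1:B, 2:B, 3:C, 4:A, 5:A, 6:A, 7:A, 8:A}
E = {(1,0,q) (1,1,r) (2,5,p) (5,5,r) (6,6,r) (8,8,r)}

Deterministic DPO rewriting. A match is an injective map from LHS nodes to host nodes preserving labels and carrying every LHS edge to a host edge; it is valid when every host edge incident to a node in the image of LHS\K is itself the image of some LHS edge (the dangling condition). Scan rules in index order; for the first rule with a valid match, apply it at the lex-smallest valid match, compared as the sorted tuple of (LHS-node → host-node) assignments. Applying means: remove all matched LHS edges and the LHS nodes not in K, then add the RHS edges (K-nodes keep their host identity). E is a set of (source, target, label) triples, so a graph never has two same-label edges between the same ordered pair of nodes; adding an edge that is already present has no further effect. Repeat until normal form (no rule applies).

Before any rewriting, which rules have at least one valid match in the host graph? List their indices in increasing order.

R0: no valid match — LHS pattern not found
R1: 8 valid matches — {0↦1, 1↦4, 2↦6}, {0↦1, 1↦4, 2↦8}, {0↦1, 1↦7, 2↦6} (+5 more)
R2: no valid match — LHS pattern not found
R3: 2 valid matches — {0↦2, 1↦6, 2↦5}, {0↦2, 1↦8, 2↦5}

Answer: [R1,R3]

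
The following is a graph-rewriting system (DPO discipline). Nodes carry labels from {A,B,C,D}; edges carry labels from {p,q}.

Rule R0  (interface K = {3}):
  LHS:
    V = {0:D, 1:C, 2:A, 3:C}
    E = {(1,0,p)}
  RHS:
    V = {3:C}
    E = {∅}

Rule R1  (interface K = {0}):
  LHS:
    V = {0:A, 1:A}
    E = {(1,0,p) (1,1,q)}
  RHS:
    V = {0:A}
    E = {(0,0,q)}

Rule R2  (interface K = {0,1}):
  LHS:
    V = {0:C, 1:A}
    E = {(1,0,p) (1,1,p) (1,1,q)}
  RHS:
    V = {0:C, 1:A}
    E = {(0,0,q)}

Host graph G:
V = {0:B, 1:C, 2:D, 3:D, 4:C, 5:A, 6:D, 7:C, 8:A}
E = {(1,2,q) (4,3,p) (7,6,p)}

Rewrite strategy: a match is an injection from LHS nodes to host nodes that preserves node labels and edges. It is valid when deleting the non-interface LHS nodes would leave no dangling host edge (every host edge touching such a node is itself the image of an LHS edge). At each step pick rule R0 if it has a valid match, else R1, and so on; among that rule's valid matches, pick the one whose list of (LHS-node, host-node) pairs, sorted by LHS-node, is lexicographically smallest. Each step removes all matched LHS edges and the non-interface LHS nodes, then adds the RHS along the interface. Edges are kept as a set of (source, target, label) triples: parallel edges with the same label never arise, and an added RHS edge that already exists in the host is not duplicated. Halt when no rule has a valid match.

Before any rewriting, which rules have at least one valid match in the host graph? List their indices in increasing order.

Answer: [R0]

Derivation:
R0: 8 valid matches — {0↦3, 1↦4, 2↦5, 3↦1}, {0↦3, 1↦4, 2↦5, 3↦7}, {0↦3, 1↦4, 2↦8, 3↦1} (+5 more)
R1: no valid match — LHS pattern not found
R2: no valid match — LHS pattern not found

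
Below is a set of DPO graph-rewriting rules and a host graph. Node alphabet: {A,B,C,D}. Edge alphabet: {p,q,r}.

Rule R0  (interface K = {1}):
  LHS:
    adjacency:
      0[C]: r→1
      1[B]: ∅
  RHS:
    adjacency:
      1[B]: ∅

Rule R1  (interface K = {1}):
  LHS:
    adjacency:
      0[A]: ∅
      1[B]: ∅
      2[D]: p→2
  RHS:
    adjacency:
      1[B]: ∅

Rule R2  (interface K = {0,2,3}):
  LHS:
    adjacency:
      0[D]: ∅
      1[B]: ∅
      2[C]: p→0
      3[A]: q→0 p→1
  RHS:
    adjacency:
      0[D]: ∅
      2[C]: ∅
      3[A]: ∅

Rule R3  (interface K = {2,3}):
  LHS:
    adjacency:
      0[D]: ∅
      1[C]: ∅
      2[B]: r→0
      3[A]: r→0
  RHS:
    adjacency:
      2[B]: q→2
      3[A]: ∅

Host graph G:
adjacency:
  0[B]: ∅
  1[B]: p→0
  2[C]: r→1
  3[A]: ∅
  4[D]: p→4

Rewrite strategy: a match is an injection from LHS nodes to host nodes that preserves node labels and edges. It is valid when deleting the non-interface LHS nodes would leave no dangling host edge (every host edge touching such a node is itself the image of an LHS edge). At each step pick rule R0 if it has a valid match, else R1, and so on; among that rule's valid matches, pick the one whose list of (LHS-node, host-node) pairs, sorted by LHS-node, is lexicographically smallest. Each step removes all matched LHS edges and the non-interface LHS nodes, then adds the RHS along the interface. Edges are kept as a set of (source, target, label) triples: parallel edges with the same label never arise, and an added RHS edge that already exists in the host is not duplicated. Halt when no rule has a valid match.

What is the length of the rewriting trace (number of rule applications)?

initial: |V|=5 |E|=3  E = 1-p->0 2-r->1 4-p->4
step 1: apply R0 at {0↦2, 1↦1}  → |V|=4 |E|=2  E = 1-p->0 4-p->4
step 2: apply R1 at {0↦3, 1↦0, 2↦4}  → |V|=2 |E|=1  E = 1-p->0
final graph: no rule applies after step 2

Answer: 2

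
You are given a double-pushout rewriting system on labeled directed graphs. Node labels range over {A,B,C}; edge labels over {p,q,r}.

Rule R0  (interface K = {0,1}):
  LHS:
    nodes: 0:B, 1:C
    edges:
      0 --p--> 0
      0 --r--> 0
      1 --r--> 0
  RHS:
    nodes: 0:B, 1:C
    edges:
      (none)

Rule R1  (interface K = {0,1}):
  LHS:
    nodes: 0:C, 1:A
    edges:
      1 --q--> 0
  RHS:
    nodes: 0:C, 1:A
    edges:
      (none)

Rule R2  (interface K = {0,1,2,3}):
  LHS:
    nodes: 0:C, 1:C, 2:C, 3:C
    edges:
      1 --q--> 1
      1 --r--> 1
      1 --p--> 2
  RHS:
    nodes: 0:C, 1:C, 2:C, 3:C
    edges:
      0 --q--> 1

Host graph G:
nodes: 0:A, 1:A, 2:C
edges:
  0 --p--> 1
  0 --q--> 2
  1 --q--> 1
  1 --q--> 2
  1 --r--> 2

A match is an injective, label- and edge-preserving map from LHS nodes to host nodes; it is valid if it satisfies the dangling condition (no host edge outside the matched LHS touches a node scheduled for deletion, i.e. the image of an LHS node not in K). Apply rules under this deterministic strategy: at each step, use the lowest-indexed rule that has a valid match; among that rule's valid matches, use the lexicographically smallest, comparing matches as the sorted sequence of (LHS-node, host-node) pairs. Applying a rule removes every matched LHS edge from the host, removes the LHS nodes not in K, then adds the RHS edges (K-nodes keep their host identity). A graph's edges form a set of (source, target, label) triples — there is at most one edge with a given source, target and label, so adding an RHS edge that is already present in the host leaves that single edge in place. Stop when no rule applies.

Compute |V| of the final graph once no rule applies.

initial: |V|=3 |E|=5  E = 0-p->1 0-q->2 1-q->1 1-q->2 1-r->2
step 1: apply R1 at {0↦2, 1↦0}  → |V|=3 |E|=4  E = 0-p->1 1-q->1 1-q->2 1-r->2
step 2: apply R1 at {0↦2, 1↦1}  → |V|=3 |E|=3  E = 0-p->1 1-q->1 1-r->2
final graph: no rule applies after step 2
NF nodes: {0:A, 1:A, 2:C}

Answer: 3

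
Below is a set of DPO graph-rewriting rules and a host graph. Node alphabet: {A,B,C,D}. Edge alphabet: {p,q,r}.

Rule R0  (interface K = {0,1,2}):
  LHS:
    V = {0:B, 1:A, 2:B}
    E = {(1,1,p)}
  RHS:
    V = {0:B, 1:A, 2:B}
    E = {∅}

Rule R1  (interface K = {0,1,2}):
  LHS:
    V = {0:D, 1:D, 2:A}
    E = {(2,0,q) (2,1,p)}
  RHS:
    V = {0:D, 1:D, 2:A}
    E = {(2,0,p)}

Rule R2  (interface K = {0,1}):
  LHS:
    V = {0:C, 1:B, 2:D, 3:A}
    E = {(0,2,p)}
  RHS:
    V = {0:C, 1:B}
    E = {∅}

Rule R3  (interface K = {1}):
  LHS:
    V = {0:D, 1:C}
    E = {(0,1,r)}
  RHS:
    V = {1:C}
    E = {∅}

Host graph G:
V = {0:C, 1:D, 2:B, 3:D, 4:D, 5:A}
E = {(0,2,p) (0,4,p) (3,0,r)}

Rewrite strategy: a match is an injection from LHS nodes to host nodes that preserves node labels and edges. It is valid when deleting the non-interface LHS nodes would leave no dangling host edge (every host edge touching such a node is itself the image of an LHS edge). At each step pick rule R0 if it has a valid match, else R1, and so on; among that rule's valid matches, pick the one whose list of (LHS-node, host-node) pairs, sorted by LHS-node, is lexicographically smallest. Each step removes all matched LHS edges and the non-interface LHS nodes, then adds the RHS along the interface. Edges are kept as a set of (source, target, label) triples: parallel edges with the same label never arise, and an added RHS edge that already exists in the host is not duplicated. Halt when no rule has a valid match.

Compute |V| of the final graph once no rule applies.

[0] host  ⇒  6 nodes, 3 edges  {0-p->2 0-p->4 3-r->0}
[1] R2 @ {0↦0, 1↦2, 2↦4, 3↦5}  ⇒  4 nodes, 2 edges  {0-p->2 3-r->0}
[2] R3 @ {0↦3, 1↦0}  ⇒  3 nodes, 1 edges  {0-p->2}
normal form: no rule applies after step 2
NF nodes: {0:C, 1:D, 2:B}

Answer: 3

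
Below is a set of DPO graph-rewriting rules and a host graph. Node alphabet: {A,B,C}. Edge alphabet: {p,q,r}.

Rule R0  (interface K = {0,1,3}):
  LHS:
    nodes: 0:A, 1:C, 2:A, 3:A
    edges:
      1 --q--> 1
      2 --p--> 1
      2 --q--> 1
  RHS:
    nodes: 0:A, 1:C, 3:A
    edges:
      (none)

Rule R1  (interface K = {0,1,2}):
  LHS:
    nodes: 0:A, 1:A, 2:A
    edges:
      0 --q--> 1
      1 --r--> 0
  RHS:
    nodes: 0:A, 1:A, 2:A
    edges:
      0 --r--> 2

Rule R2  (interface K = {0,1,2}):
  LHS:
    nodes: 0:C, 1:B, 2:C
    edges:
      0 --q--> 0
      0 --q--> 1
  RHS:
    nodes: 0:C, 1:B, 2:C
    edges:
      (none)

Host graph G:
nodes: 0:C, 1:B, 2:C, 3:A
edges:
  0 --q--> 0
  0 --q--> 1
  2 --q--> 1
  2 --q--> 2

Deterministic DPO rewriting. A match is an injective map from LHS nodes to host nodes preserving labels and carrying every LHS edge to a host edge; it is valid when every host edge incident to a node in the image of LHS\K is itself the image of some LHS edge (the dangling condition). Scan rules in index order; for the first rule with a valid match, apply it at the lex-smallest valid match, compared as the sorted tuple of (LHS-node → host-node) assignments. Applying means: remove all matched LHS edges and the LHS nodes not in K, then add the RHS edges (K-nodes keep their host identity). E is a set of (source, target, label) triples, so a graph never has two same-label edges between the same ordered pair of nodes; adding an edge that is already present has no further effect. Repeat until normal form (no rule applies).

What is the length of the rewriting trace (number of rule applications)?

[0] host  ⇒  4 nodes, 4 edges  {0-q->0 0-q->1 2-q->1 2-q->2}
[1] R2 @ {0↦0, 1↦1, 2↦2}  ⇒  4 nodes, 2 edges  {2-q->1 2-q->2}
[2] R2 @ {0↦2, 1↦1, 2↦0}  ⇒  4 nodes, 0 edges  {∅}
halt: no rule applies after step 2

Answer: 2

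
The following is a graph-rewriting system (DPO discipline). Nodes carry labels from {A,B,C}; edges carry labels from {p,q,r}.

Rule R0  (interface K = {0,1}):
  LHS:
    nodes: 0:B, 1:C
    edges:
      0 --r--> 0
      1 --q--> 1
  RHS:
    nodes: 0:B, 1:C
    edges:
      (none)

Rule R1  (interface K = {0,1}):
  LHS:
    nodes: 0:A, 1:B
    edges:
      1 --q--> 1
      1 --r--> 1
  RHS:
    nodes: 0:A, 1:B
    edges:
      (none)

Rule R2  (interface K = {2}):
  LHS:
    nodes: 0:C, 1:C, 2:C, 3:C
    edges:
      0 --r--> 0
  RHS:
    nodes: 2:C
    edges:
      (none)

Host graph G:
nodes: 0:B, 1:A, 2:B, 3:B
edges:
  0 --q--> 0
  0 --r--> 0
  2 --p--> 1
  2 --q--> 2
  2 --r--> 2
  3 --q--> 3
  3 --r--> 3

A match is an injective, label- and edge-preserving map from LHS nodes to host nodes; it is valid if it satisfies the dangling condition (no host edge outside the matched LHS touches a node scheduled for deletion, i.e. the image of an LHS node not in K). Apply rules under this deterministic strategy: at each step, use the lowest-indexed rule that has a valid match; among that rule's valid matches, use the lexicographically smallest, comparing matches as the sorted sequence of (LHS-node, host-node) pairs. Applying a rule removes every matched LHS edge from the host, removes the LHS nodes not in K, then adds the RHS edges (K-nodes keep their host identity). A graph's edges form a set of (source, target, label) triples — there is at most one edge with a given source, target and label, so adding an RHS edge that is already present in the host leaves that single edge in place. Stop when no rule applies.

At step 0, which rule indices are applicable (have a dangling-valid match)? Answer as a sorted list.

Answer: [R1]

Derivation:
R0: no valid match — LHS pattern not found
R1: 3 valid matches — {0↦1, 1↦0}, {0↦1, 1↦2}, {0↦1, 1↦3}
R2: no valid match — LHS pattern not found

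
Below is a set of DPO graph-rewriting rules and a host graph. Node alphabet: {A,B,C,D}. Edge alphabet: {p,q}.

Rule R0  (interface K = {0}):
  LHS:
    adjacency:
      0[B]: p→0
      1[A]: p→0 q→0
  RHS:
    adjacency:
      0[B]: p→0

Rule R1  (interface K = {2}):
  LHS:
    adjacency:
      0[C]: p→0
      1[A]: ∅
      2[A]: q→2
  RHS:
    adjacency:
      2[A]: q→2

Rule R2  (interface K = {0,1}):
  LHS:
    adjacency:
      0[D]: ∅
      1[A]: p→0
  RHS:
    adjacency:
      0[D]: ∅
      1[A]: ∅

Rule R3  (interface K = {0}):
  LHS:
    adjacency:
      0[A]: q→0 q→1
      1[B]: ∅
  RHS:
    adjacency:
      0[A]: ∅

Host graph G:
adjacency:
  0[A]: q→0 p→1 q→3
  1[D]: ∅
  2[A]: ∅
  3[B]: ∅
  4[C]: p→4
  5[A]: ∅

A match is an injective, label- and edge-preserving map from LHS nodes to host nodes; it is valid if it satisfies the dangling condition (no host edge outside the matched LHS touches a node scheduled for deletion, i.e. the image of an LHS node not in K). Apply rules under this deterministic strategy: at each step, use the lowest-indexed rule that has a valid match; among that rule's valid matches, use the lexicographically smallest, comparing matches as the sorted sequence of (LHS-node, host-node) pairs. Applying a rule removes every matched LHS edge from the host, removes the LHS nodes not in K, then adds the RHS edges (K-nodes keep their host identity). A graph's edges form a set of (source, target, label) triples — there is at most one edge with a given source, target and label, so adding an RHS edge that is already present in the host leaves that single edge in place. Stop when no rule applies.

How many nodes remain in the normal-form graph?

[0] host  ⇒  6 nodes, 4 edges  {0-q->0 0-p->1 0-q->3 4-p->4}
[1] R1 @ {0↦4, 1↦2, 2↦0}  ⇒  4 nodes, 3 edges  {0-q->0 0-p->1 0-q->3}
[2] R2 @ {0↦1, 1↦0}  ⇒  4 nodes, 2 edges  {0-q->0 0-q->3}
[3] R3 @ {0↦0, 1↦3}  ⇒  3 nodes, 0 edges  {∅}
normal form: no rule applies after step 3
NF nodes: {0:A, 1:D, 5:A}

Answer: 3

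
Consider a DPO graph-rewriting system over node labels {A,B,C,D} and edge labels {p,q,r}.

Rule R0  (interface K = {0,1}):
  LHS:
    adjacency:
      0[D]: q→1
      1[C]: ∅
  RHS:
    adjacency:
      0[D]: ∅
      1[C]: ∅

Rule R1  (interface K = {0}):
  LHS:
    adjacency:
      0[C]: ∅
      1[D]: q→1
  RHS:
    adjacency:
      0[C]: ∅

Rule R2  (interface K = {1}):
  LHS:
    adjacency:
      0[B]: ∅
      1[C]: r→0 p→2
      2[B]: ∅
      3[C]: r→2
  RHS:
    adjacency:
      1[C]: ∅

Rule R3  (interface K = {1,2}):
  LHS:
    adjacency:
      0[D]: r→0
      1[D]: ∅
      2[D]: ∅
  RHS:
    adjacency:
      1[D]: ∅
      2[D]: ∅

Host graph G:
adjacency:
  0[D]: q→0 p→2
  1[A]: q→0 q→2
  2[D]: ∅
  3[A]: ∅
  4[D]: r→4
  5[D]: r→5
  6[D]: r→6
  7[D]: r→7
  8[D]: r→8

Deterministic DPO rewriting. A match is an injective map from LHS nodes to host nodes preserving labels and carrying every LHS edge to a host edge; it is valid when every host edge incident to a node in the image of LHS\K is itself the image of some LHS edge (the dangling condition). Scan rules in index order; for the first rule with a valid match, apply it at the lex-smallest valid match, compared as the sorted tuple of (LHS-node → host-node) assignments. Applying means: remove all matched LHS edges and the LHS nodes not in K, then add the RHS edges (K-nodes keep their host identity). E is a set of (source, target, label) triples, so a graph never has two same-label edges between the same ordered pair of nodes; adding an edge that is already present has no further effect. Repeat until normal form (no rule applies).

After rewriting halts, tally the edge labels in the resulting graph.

Answer: p:1 q:3

Steps:
start.  V:9 E:9  edges: 0-q->0 0-p->2 1-q->0 1-q->2 4-r->4 5-r->5 6-r->6 7-r->7 8-r->8
1. fire R3 via {0↦4, 1↦0, 2↦2}  →  V:8 E:8  edges: 0-q->0 0-p->2 1-q->0 1-q->2 5-r->5 6-r->6 7-r->7 8-r->8
2. fire R3 via {0↦5, 1↦0, 2↦2}  →  V:7 E:7  edges: 0-q->0 0-p->2 1-q->0 1-q->2 6-r->6 7-r->7 8-r->8
3. fire R3 via {0↦6, 1↦0, 2↦2}  →  V:6 E:6  edges: 0-q->0 0-p->2 1-q->0 1-q->2 7-r->7 8-r->8
4. fire R3 via {0↦7, 1↦0, 2↦2}  →  V:5 E:5  edges: 0-q->0 0-p->2 1-q->0 1-q->2 8-r->8
5. fire R3 via {0↦8, 1↦0, 2↦2}  →  V:4 E:4  edges: 0-q->0 0-p->2 1-q->0 1-q->2
normal form: no rule applies after step 5
NF edges: [(0, 0, 'q'), (0, 2, 'p'), (1, 0, 'q'), (1, 2, 'q')]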